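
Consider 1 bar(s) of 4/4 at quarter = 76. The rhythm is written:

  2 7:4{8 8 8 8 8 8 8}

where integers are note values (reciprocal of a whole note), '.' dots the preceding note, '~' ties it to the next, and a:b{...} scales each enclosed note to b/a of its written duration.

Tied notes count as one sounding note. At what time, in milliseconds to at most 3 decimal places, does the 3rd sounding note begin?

1. 0.0ms @ 0 + 1578.947ms (2)
2. 1578.947ms @ 2 + 225.564ms (2/7)
3. 1804.511ms @ 16/7 + 225.564ms (2/7)
4. 2030.075ms @ 18/7 + 225.564ms (2/7)
5. 2255.639ms @ 20/7 + 225.564ms (2/7)
6. 2481.203ms @ 22/7 + 225.564ms (2/7)
7. 2706.767ms @ 24/7 + 225.564ms (2/7)
8. 2932.331ms @ 26/7 + 225.564ms (2/7)

note 3 onset = 16/7b = 1804.511ms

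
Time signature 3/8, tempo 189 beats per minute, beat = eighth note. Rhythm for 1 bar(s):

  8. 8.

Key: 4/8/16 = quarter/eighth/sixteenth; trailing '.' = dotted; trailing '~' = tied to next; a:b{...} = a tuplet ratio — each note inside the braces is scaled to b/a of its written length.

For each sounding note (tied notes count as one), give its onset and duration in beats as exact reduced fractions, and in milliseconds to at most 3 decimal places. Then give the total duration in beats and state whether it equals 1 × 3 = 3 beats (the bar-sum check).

1) 0.0ms=0b +476.19ms=3/2b
2) 476.19ms=3/2b +476.19ms=3/2b
Σ=3b of 3 (189bpm 3/8) — PASS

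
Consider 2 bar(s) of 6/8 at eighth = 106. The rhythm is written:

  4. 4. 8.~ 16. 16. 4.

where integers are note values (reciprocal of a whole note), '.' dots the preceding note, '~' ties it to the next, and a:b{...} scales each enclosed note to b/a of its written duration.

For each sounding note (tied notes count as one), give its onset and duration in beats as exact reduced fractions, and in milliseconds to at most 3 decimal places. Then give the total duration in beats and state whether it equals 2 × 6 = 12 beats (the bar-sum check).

1) 0.0ms=0b +1698.113ms=3b
2) 1698.113ms=3b +1698.113ms=3b
3) 3396.226ms=6b +1273.585ms=9/4b
4) 4669.811ms=33/4b +424.528ms=3/4b
5) 5094.34ms=9b +1698.113ms=3b
Σ=12b of 12 (106bpm 6/8) — PASS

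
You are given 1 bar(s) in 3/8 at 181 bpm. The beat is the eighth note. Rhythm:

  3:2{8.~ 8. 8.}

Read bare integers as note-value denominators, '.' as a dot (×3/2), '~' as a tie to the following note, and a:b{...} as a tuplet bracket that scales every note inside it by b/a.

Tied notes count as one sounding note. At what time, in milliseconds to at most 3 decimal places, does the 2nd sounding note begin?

note 2 onset = 2b = 662.983ms

1. 0.0ms @ 0 + 662.983ms (2)
2. 662.983ms @ 2 + 331.492ms (1)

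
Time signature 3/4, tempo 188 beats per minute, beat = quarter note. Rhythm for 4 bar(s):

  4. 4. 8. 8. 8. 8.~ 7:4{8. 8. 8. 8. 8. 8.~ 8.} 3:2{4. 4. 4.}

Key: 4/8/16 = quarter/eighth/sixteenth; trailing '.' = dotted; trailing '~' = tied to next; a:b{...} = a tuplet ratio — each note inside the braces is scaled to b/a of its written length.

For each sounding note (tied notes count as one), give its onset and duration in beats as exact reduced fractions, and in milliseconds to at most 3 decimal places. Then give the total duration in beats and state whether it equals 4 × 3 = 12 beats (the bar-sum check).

1) 0.0ms=0b +478.723ms=3/2b
2) 478.723ms=3/2b +478.723ms=3/2b
3) 957.447ms=3b +239.362ms=3/4b
4) 1196.809ms=15/4b +239.362ms=3/4b
5) 1436.17ms=9/2b +239.362ms=3/4b
6) 1675.532ms=21/4b +376.14ms=33/28b
7) 2051.672ms=45/7b +136.778ms=3/7b
8) 2188.45ms=48/7b +136.778ms=3/7b
9) 2325.228ms=51/7b +136.778ms=3/7b
10) 2462.006ms=54/7b +136.778ms=3/7b
11) 2598.784ms=57/7b +273.556ms=6/7b
12) 2872.34ms=9b +319.149ms=1b
13) 3191.489ms=10b +319.149ms=1b
14) 3510.638ms=11b +319.149ms=1b
Σ=12b of 12 (188bpm 3/4) — PASS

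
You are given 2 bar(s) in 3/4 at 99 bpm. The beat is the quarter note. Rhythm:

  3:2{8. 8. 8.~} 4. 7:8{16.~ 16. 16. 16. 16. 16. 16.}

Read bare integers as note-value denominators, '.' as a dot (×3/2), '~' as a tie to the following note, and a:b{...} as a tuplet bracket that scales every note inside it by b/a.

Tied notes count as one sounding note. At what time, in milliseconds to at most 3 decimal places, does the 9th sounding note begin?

1. 0.0ms @ 0 + 303.03ms (1/2)
2. 303.03ms @ 1/2 + 303.03ms (1/2)
3. 606.061ms @ 1 + 1212.121ms (2)
4. 1818.182ms @ 3 + 519.481ms (6/7)
5. 2337.662ms @ 27/7 + 259.74ms (3/7)
6. 2597.403ms @ 30/7 + 259.74ms (3/7)
7. 2857.143ms @ 33/7 + 259.74ms (3/7)
8. 3116.883ms @ 36/7 + 259.74ms (3/7)
9. 3376.623ms @ 39/7 + 259.74ms (3/7)

note 9 onset = 39/7b = 3376.623ms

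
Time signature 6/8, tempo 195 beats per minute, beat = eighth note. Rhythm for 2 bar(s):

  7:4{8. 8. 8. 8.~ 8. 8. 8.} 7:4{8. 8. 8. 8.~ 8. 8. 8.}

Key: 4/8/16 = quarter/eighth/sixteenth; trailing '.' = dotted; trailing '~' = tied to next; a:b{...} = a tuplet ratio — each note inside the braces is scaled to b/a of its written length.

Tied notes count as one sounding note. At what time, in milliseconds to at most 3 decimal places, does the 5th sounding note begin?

1. 0.0ms @ 0 + 263.736ms (6/7)
2. 263.736ms @ 6/7 + 263.736ms (6/7)
3. 527.473ms @ 12/7 + 263.736ms (6/7)
4. 791.209ms @ 18/7 + 527.473ms (12/7)
5. 1318.681ms @ 30/7 + 263.736ms (6/7)
6. 1582.418ms @ 36/7 + 263.736ms (6/7)
7. 1846.154ms @ 6 + 263.736ms (6/7)
8. 2109.89ms @ 48/7 + 263.736ms (6/7)
9. 2373.626ms @ 54/7 + 263.736ms (6/7)
10. 2637.363ms @ 60/7 + 527.473ms (12/7)
11. 3164.835ms @ 72/7 + 263.736ms (6/7)
12. 3428.571ms @ 78/7 + 263.736ms (6/7)

note 5 onset = 30/7b = 1318.681ms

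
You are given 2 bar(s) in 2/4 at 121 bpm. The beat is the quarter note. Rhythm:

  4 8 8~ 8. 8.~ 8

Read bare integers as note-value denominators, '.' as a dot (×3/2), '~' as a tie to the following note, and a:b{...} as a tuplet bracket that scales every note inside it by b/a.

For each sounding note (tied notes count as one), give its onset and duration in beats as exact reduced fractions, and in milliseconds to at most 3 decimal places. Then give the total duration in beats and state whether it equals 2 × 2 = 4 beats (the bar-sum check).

1) 0.0ms=0b +495.868ms=1b
2) 495.868ms=1b +247.934ms=1/2b
3) 743.802ms=3/2b +619.835ms=5/4b
4) 1363.636ms=11/4b +619.835ms=5/4b
Σ=4b of 4 (121bpm 2/4) — PASS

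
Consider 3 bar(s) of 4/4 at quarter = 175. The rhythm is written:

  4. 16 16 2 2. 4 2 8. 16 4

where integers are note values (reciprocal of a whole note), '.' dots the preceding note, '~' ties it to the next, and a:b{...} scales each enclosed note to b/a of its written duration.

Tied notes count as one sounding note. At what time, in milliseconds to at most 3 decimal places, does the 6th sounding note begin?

note 6 onset = 7b = 2400.0ms

1. 0.0ms @ 0 + 514.286ms (3/2)
2. 514.286ms @ 3/2 + 85.714ms (1/4)
3. 600.0ms @ 7/4 + 85.714ms (1/4)
4. 685.714ms @ 2 + 685.714ms (2)
5. 1371.429ms @ 4 + 1028.571ms (3)
6. 2400.0ms @ 7 + 342.857ms (1)
7. 2742.857ms @ 8 + 685.714ms (2)
8. 3428.571ms @ 10 + 257.143ms (3/4)
9. 3685.714ms @ 43/4 + 85.714ms (1/4)
10. 3771.429ms @ 11 + 342.857ms (1)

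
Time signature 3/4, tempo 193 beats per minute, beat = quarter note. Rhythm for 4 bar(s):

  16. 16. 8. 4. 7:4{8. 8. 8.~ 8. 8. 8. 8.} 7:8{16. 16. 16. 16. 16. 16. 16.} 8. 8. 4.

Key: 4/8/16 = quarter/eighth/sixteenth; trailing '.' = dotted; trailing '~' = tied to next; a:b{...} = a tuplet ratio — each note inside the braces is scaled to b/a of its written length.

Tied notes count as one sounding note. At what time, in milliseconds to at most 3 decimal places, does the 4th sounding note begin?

1. 0.0ms @ 0 + 116.58ms (3/8)
2. 116.58ms @ 3/8 + 116.58ms (3/8)
3. 233.161ms @ 3/4 + 233.161ms (3/4)
4. 466.321ms @ 3/2 + 466.321ms (3/2)
5. 932.642ms @ 3 + 133.235ms (3/7)
6. 1065.877ms @ 24/7 + 133.235ms (3/7)
7. 1199.112ms @ 27/7 + 266.469ms (6/7)
8. 1465.581ms @ 33/7 + 133.235ms (3/7)
9. 1598.816ms @ 36/7 + 133.235ms (3/7)
10. 1732.05ms @ 39/7 + 133.235ms (3/7)
11. 1865.285ms @ 6 + 133.235ms (3/7)
12. 1998.52ms @ 45/7 + 133.235ms (3/7)
13. 2131.754ms @ 48/7 + 133.235ms (3/7)
14. 2264.989ms @ 51/7 + 133.235ms (3/7)
15. 2398.224ms @ 54/7 + 133.235ms (3/7)
16. 2531.458ms @ 57/7 + 133.235ms (3/7)
17. 2664.693ms @ 60/7 + 133.235ms (3/7)
18. 2797.927ms @ 9 + 233.161ms (3/4)
19. 3031.088ms @ 39/4 + 233.161ms (3/4)
20. 3264.249ms @ 21/2 + 466.321ms (3/2)

note 4 onset = 3/2b = 466.321ms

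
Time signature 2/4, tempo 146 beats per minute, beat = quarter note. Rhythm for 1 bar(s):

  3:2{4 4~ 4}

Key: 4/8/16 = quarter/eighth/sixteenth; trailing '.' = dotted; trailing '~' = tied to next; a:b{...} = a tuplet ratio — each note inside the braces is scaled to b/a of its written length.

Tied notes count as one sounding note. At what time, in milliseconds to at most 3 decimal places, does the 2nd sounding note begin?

note 2 onset = 2/3b = 273.973ms

1. 0.0ms @ 0 + 273.973ms (2/3)
2. 273.973ms @ 2/3 + 547.945ms (4/3)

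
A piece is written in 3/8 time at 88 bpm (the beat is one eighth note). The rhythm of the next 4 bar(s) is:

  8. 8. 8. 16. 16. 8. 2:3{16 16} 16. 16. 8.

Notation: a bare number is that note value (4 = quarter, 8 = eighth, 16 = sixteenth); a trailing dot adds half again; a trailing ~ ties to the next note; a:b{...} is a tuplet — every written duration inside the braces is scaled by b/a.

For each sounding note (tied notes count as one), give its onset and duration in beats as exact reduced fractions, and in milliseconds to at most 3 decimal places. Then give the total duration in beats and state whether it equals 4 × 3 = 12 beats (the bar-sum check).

1) 0.0ms=0b +1022.727ms=3/2b
2) 1022.727ms=3/2b +1022.727ms=3/2b
3) 2045.455ms=3b +1022.727ms=3/2b
4) 3068.182ms=9/2b +511.364ms=3/4b
5) 3579.545ms=21/4b +511.364ms=3/4b
6) 4090.909ms=6b +1022.727ms=3/2b
7) 5113.636ms=15/2b +511.364ms=3/4b
8) 5625.0ms=33/4b +511.364ms=3/4b
9) 6136.364ms=9b +511.364ms=3/4b
10) 6647.727ms=39/4b +511.364ms=3/4b
11) 7159.091ms=21/2b +1022.727ms=3/2b
Σ=12b of 12 (88bpm 3/8) — PASS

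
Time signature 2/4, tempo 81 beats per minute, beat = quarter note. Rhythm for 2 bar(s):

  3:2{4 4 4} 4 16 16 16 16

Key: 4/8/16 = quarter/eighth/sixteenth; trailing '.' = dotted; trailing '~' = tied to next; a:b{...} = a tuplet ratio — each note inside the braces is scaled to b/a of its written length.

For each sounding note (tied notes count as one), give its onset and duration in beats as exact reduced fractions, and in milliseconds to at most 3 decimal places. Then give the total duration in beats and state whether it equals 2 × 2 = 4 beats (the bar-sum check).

1) 0.0ms=0b +493.827ms=2/3b
2) 493.827ms=2/3b +493.827ms=2/3b
3) 987.654ms=4/3b +493.827ms=2/3b
4) 1481.481ms=2b +740.741ms=1b
5) 2222.222ms=3b +185.185ms=1/4b
6) 2407.407ms=13/4b +185.185ms=1/4b
7) 2592.593ms=7/2b +185.185ms=1/4b
8) 2777.778ms=15/4b +185.185ms=1/4b
Σ=4b of 4 (81bpm 2/4) — PASS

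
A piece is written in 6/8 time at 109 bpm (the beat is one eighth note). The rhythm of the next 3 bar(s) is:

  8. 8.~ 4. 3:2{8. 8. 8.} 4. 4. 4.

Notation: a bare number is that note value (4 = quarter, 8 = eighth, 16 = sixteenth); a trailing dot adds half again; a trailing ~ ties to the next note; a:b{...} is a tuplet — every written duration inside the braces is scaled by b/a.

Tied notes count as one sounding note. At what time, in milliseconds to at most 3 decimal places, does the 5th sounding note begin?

1. 0.0ms @ 0 + 825.688ms (3/2)
2. 825.688ms @ 3/2 + 2477.064ms (9/2)
3. 3302.752ms @ 6 + 550.459ms (1)
4. 3853.211ms @ 7 + 550.459ms (1)
5. 4403.67ms @ 8 + 550.459ms (1)
6. 4954.128ms @ 9 + 1651.376ms (3)
7. 6605.505ms @ 12 + 1651.376ms (3)
8. 8256.881ms @ 15 + 1651.376ms (3)

note 5 onset = 8b = 4403.67ms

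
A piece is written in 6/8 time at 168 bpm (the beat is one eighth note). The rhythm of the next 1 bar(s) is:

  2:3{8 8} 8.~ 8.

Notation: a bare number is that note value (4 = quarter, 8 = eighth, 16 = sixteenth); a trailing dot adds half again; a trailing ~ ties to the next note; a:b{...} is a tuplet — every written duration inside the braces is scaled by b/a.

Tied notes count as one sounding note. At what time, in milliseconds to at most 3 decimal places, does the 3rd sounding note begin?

1. 0.0ms @ 0 + 535.714ms (3/2)
2. 535.714ms @ 3/2 + 535.714ms (3/2)
3. 1071.429ms @ 3 + 1071.429ms (3)

note 3 onset = 3b = 1071.429ms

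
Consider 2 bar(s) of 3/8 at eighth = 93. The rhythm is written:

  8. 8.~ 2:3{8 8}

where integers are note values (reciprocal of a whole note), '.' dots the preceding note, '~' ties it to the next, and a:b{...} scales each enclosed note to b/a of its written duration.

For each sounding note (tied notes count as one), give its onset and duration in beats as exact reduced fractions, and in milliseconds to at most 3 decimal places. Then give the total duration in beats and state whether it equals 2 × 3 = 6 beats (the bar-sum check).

1) 0.0ms=0b +967.742ms=3/2b
2) 967.742ms=3/2b +1935.484ms=3b
3) 2903.226ms=9/2b +967.742ms=3/2b
Σ=6b of 6 (93bpm 3/8) — PASS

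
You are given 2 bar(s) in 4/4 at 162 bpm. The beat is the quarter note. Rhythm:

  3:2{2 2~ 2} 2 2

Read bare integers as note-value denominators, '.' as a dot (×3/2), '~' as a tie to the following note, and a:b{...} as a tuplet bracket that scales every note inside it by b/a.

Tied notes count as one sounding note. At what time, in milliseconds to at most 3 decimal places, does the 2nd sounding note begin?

note 2 onset = 4/3b = 493.827ms

1. 0.0ms @ 0 + 493.827ms (4/3)
2. 493.827ms @ 4/3 + 987.654ms (8/3)
3. 1481.481ms @ 4 + 740.741ms (2)
4. 2222.222ms @ 6 + 740.741ms (2)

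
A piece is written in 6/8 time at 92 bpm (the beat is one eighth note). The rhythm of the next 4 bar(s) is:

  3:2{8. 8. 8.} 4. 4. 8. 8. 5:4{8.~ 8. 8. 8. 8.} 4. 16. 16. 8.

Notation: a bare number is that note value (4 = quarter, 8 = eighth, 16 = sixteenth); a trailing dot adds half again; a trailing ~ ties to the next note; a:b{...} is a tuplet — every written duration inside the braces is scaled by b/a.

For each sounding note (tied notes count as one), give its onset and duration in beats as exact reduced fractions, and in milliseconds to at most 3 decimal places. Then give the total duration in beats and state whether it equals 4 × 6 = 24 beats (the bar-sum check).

1) 0.0ms=0b +652.174ms=1b
2) 652.174ms=1b +652.174ms=1b
3) 1304.348ms=2b +652.174ms=1b
4) 1956.522ms=3b +1956.522ms=3b
5) 3913.043ms=6b +1956.522ms=3b
6) 5869.565ms=9b +978.261ms=3/2b
7) 6847.826ms=21/2b +978.261ms=3/2b
8) 7826.087ms=12b +1565.217ms=12/5b
9) 9391.304ms=72/5b +782.609ms=6/5b
10) 10173.913ms=78/5b +782.609ms=6/5b
11) 10956.522ms=84/5b +782.609ms=6/5b
12) 11739.13ms=18b +1956.522ms=3b
13) 13695.652ms=21b +489.13ms=3/4b
14) 14184.783ms=87/4b +489.13ms=3/4b
15) 14673.913ms=45/2b +978.261ms=3/2b
Σ=24b of 24 (92bpm 6/8) — PASS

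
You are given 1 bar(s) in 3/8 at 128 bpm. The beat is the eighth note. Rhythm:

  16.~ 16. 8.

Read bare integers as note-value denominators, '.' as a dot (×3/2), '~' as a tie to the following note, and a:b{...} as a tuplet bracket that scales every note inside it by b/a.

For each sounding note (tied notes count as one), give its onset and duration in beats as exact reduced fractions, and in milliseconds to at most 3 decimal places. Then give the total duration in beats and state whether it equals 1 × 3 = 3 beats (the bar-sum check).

1) 0.0ms=0b +703.125ms=3/2b
2) 703.125ms=3/2b +703.125ms=3/2b
Σ=3b of 3 (128bpm 3/8) — PASS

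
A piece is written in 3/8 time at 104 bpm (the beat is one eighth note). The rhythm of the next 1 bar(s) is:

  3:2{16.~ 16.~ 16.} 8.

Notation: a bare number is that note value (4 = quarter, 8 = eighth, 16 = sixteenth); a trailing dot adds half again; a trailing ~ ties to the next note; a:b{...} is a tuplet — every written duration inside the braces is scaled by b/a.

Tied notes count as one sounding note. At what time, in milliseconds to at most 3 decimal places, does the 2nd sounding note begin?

note 2 onset = 3/2b = 865.385ms

1. 0.0ms @ 0 + 865.385ms (3/2)
2. 865.385ms @ 3/2 + 865.385ms (3/2)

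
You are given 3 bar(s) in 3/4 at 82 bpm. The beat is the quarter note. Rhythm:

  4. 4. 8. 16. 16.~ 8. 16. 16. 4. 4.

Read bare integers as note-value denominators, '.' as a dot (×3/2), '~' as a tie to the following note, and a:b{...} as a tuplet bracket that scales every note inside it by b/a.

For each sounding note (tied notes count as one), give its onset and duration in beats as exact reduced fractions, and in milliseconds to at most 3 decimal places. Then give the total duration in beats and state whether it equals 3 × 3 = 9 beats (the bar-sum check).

1) 0.0ms=0b +1097.561ms=3/2b
2) 1097.561ms=3/2b +1097.561ms=3/2b
3) 2195.122ms=3b +548.78ms=3/4b
4) 2743.902ms=15/4b +274.39ms=3/8b
5) 3018.293ms=33/8b +823.171ms=9/8b
6) 3841.463ms=21/4b +274.39ms=3/8b
7) 4115.854ms=45/8b +274.39ms=3/8b
8) 4390.244ms=6b +1097.561ms=3/2b
9) 5487.805ms=15/2b +1097.561ms=3/2b
Σ=9b of 9 (82bpm 3/4) — PASS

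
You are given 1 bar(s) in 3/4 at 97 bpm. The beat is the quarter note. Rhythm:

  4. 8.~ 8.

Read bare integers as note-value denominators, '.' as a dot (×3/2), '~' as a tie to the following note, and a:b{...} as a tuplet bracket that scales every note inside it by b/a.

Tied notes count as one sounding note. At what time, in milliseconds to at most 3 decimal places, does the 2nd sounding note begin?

1. 0.0ms @ 0 + 927.835ms (3/2)
2. 927.835ms @ 3/2 + 927.835ms (3/2)

note 2 onset = 3/2b = 927.835ms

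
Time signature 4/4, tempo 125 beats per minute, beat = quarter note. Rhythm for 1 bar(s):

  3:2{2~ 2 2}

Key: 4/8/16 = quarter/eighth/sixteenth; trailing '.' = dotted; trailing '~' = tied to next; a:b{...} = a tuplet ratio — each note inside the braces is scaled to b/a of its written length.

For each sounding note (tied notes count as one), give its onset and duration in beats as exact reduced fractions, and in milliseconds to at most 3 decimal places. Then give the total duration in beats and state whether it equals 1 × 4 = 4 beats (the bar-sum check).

1) 0.0ms=0b +1280.0ms=8/3b
2) 1280.0ms=8/3b +640.0ms=4/3b
Σ=4b of 4 (125bpm 4/4) — PASS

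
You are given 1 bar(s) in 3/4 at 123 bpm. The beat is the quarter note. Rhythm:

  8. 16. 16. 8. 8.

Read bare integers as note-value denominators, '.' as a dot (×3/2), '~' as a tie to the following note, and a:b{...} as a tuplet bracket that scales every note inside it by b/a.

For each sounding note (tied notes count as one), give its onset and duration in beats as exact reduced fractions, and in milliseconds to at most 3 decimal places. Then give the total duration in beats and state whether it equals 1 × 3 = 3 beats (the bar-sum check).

1) 0.0ms=0b +365.854ms=3/4b
2) 365.854ms=3/4b +182.927ms=3/8b
3) 548.78ms=9/8b +182.927ms=3/8b
4) 731.707ms=3/2b +365.854ms=3/4b
5) 1097.561ms=9/4b +365.854ms=3/4b
Σ=3b of 3 (123bpm 3/4) — PASS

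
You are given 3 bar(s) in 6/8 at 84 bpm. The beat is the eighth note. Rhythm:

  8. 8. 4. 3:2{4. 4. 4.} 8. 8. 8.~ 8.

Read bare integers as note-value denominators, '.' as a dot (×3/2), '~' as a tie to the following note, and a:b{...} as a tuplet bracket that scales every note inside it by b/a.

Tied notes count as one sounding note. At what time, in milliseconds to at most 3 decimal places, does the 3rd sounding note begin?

note 3 onset = 3b = 2142.857ms

1. 0.0ms @ 0 + 1071.429ms (3/2)
2. 1071.429ms @ 3/2 + 1071.429ms (3/2)
3. 2142.857ms @ 3 + 2142.857ms (3)
4. 4285.714ms @ 6 + 1428.571ms (2)
5. 5714.286ms @ 8 + 1428.571ms (2)
6. 7142.857ms @ 10 + 1428.571ms (2)
7. 8571.429ms @ 12 + 1071.429ms (3/2)
8. 9642.857ms @ 27/2 + 1071.429ms (3/2)
9. 10714.286ms @ 15 + 2142.857ms (3)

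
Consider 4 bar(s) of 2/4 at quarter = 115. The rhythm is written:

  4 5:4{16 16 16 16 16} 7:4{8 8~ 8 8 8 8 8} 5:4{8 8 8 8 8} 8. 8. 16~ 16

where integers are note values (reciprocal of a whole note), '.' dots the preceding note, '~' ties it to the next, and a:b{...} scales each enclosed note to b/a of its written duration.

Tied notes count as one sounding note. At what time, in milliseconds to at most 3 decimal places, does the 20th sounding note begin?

note 20 onset = 15/2b = 3913.043ms

1. 0.0ms @ 0 + 521.739ms (1)
2. 521.739ms @ 1 + 104.348ms (1/5)
3. 626.087ms @ 6/5 + 104.348ms (1/5)
4. 730.435ms @ 7/5 + 104.348ms (1/5)
5. 834.783ms @ 8/5 + 104.348ms (1/5)
6. 939.13ms @ 9/5 + 104.348ms (1/5)
7. 1043.478ms @ 2 + 149.068ms (2/7)
8. 1192.547ms @ 16/7 + 298.137ms (4/7)
9. 1490.683ms @ 20/7 + 149.068ms (2/7)
10. 1639.752ms @ 22/7 + 149.068ms (2/7)
11. 1788.82ms @ 24/7 + 149.068ms (2/7)
12. 1937.888ms @ 26/7 + 149.068ms (2/7)
13. 2086.957ms @ 4 + 208.696ms (2/5)
14. 2295.652ms @ 22/5 + 208.696ms (2/5)
15. 2504.348ms @ 24/5 + 208.696ms (2/5)
16. 2713.043ms @ 26/5 + 208.696ms (2/5)
17. 2921.739ms @ 28/5 + 208.696ms (2/5)
18. 3130.435ms @ 6 + 391.304ms (3/4)
19. 3521.739ms @ 27/4 + 391.304ms (3/4)
20. 3913.043ms @ 15/2 + 260.87ms (1/2)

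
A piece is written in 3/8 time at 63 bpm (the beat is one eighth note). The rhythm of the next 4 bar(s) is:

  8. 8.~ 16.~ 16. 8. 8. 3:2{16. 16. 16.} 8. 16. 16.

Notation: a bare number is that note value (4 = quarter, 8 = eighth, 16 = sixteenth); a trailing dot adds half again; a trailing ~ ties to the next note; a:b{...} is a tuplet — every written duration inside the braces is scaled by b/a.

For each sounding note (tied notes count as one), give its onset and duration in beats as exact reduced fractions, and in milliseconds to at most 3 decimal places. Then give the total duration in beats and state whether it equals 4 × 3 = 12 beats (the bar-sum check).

1) 0.0ms=0b +1428.571ms=3/2b
2) 1428.571ms=3/2b +2857.143ms=3b
3) 4285.714ms=9/2b +1428.571ms=3/2b
4) 5714.286ms=6b +1428.571ms=3/2b
5) 7142.857ms=15/2b +476.19ms=1/2b
6) 7619.048ms=8b +476.19ms=1/2b
7) 8095.238ms=17/2b +476.19ms=1/2b
8) 8571.429ms=9b +1428.571ms=3/2b
9) 10000.0ms=21/2b +714.286ms=3/4b
10) 10714.286ms=45/4b +714.286ms=3/4b
Σ=12b of 12 (63bpm 3/8) — PASS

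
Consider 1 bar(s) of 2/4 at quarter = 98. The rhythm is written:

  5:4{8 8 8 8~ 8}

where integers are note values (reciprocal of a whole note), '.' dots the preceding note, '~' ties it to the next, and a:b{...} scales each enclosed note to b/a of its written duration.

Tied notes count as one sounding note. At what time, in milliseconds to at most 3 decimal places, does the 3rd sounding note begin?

1. 0.0ms @ 0 + 244.898ms (2/5)
2. 244.898ms @ 2/5 + 244.898ms (2/5)
3. 489.796ms @ 4/5 + 244.898ms (2/5)
4. 734.694ms @ 6/5 + 489.796ms (4/5)

note 3 onset = 4/5b = 489.796ms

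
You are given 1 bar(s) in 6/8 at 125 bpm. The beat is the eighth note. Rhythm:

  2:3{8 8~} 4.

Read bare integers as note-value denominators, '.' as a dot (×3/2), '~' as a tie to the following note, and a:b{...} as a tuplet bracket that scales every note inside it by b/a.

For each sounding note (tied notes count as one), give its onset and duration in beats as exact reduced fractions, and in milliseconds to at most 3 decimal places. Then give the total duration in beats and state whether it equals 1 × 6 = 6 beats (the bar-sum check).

1) 0.0ms=0b +720.0ms=3/2b
2) 720.0ms=3/2b +2160.0ms=9/2b
Σ=6b of 6 (125bpm 6/8) — PASS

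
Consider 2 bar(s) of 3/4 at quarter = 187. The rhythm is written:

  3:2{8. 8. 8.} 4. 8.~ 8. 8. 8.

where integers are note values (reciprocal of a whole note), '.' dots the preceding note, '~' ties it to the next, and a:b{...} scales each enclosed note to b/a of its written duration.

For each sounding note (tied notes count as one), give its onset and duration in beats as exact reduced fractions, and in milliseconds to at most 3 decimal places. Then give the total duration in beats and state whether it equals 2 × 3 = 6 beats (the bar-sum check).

1) 0.0ms=0b +160.428ms=1/2b
2) 160.428ms=1/2b +160.428ms=1/2b
3) 320.856ms=1b +160.428ms=1/2b
4) 481.283ms=3/2b +481.283ms=3/2b
5) 962.567ms=3b +481.283ms=3/2b
6) 1443.85ms=9/2b +240.642ms=3/4b
7) 1684.492ms=21/4b +240.642ms=3/4b
Σ=6b of 6 (187bpm 3/4) — PASS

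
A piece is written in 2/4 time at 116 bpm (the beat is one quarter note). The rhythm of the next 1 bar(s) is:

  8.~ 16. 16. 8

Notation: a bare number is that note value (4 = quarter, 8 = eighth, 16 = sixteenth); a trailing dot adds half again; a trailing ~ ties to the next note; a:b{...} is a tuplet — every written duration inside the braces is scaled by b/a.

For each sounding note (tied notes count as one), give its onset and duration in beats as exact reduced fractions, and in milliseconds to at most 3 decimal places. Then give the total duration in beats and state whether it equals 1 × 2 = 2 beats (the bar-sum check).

1) 0.0ms=0b +581.897ms=9/8b
2) 581.897ms=9/8b +193.966ms=3/8b
3) 775.862ms=3/2b +258.621ms=1/2b
Σ=2b of 2 (116bpm 2/4) — PASS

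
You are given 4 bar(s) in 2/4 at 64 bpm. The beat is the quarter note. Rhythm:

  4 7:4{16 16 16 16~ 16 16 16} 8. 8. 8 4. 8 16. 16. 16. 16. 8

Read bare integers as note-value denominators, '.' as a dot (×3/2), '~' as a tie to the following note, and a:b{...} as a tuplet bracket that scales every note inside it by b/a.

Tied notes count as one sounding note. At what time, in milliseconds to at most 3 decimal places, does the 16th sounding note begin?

1. 0.0ms @ 0 + 937.5ms (1)
2. 937.5ms @ 1 + 133.929ms (1/7)
3. 1071.429ms @ 8/7 + 133.929ms (1/7)
4. 1205.357ms @ 9/7 + 133.929ms (1/7)
5. 1339.286ms @ 10/7 + 267.857ms (2/7)
6. 1607.143ms @ 12/7 + 133.929ms (1/7)
7. 1741.071ms @ 13/7 + 133.929ms (1/7)
8. 1875.0ms @ 2 + 703.125ms (3/4)
9. 2578.125ms @ 11/4 + 703.125ms (3/4)
10. 3281.25ms @ 7/2 + 468.75ms (1/2)
11. 3750.0ms @ 4 + 1406.25ms (3/2)
12. 5156.25ms @ 11/2 + 468.75ms (1/2)
13. 5625.0ms @ 6 + 351.562ms (3/8)
14. 5976.562ms @ 51/8 + 351.562ms (3/8)
15. 6328.125ms @ 27/4 + 351.562ms (3/8)
16. 6679.688ms @ 57/8 + 351.562ms (3/8)
17. 7031.25ms @ 15/2 + 468.75ms (1/2)

note 16 onset = 57/8b = 6679.688ms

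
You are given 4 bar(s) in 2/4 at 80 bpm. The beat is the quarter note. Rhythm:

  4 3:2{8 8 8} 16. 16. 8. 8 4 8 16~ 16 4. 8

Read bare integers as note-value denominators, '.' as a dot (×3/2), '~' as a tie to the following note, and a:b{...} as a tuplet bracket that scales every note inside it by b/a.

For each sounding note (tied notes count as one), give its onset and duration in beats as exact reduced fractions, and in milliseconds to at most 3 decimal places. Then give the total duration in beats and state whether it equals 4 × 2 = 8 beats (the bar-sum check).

1) 0.0ms=0b +750.0ms=1b
2) 750.0ms=1b +250.0ms=1/3b
3) 1000.0ms=4/3b +250.0ms=1/3b
4) 1250.0ms=5/3b +250.0ms=1/3b
5) 1500.0ms=2b +281.25ms=3/8b
6) 1781.25ms=19/8b +281.25ms=3/8b
7) 2062.5ms=11/4b +562.5ms=3/4b
8) 2625.0ms=7/2b +375.0ms=1/2b
9) 3000.0ms=4b +750.0ms=1b
10) 3750.0ms=5b +375.0ms=1/2b
11) 4125.0ms=11/2b +375.0ms=1/2b
12) 4500.0ms=6b +1125.0ms=3/2b
13) 5625.0ms=15/2b +375.0ms=1/2b
Σ=8b of 8 (80bpm 2/4) — PASS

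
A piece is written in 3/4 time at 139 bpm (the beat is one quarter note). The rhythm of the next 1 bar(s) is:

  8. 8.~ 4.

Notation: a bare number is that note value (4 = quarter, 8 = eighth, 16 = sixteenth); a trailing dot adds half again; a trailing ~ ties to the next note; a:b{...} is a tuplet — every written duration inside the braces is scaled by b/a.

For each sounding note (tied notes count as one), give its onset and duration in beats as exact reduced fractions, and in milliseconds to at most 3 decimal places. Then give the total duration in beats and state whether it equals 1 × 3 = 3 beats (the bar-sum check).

1) 0.0ms=0b +323.741ms=3/4b
2) 323.741ms=3/4b +971.223ms=9/4b
Σ=3b of 3 (139bpm 3/4) — PASS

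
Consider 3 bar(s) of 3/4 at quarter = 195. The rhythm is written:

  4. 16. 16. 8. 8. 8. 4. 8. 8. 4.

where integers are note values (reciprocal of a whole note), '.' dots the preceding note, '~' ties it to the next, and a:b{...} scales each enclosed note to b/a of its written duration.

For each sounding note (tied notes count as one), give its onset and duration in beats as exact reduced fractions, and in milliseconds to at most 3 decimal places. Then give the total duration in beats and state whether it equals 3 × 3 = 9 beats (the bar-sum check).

1) 0.0ms=0b +461.538ms=3/2b
2) 461.538ms=3/2b +115.385ms=3/8b
3) 576.923ms=15/8b +115.385ms=3/8b
4) 692.308ms=9/4b +230.769ms=3/4b
5) 923.077ms=3b +230.769ms=3/4b
6) 1153.846ms=15/4b +230.769ms=3/4b
7) 1384.615ms=9/2b +461.538ms=3/2b
8) 1846.154ms=6b +230.769ms=3/4b
9) 2076.923ms=27/4b +230.769ms=3/4b
10) 2307.692ms=15/2b +461.538ms=3/2b
Σ=9b of 9 (195bpm 3/4) — PASS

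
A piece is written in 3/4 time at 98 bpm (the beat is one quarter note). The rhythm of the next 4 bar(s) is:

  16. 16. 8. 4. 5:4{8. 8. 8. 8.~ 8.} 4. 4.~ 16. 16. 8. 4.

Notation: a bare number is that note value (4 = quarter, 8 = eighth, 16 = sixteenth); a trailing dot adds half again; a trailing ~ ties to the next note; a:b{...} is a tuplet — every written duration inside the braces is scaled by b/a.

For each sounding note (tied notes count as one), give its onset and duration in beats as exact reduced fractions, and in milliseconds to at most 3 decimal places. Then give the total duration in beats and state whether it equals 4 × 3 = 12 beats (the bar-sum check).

1) 0.0ms=0b +229.592ms=3/8b
2) 229.592ms=3/8b +229.592ms=3/8b
3) 459.184ms=3/4b +459.184ms=3/4b
4) 918.367ms=3/2b +918.367ms=3/2b
5) 1836.735ms=3b +367.347ms=3/5b
6) 2204.082ms=18/5b +367.347ms=3/5b
7) 2571.429ms=21/5b +367.347ms=3/5b
8) 2938.776ms=24/5b +734.694ms=6/5b
9) 3673.469ms=6b +918.367ms=3/2b
10) 4591.837ms=15/2b +1147.959ms=15/8b
11) 5739.796ms=75/8b +229.592ms=3/8b
12) 5969.388ms=39/4b +459.184ms=3/4b
13) 6428.571ms=21/2b +918.367ms=3/2b
Σ=12b of 12 (98bpm 3/4) — PASS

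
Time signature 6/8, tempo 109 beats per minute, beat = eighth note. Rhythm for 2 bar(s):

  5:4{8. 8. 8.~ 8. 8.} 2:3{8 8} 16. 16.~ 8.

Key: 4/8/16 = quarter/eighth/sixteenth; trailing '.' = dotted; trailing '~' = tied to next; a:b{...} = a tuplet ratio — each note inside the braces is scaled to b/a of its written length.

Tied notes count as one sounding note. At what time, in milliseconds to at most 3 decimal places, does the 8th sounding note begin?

note 8 onset = 39/4b = 5366.972ms

1. 0.0ms @ 0 + 660.55ms (6/5)
2. 660.55ms @ 6/5 + 660.55ms (6/5)
3. 1321.101ms @ 12/5 + 1321.101ms (12/5)
4. 2642.202ms @ 24/5 + 660.55ms (6/5)
5. 3302.752ms @ 6 + 825.688ms (3/2)
6. 4128.44ms @ 15/2 + 825.688ms (3/2)
7. 4954.128ms @ 9 + 412.844ms (3/4)
8. 5366.972ms @ 39/4 + 1238.532ms (9/4)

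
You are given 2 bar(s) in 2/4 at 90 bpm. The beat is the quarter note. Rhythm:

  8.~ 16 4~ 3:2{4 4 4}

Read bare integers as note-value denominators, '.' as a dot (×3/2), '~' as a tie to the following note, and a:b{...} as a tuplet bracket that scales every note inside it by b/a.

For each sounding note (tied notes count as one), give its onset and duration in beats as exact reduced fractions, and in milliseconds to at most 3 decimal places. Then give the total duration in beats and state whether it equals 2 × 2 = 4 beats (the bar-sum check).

1) 0.0ms=0b +666.667ms=1b
2) 666.667ms=1b +1111.111ms=5/3b
3) 1777.778ms=8/3b +444.444ms=2/3b
4) 2222.222ms=10/3b +444.444ms=2/3b
Σ=4b of 4 (90bpm 2/4) — PASS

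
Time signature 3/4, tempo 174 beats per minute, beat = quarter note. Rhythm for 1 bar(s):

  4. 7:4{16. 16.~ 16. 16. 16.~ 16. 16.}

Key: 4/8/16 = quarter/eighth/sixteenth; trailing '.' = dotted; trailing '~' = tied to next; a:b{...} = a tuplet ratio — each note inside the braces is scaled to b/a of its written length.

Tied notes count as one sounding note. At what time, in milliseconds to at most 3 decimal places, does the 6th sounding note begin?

1. 0.0ms @ 0 + 517.241ms (3/2)
2. 517.241ms @ 3/2 + 73.892ms (3/14)
3. 591.133ms @ 12/7 + 147.783ms (3/7)
4. 738.916ms @ 15/7 + 73.892ms (3/14)
5. 812.808ms @ 33/14 + 147.783ms (3/7)
6. 960.591ms @ 39/14 + 73.892ms (3/14)

note 6 onset = 39/14b = 960.591ms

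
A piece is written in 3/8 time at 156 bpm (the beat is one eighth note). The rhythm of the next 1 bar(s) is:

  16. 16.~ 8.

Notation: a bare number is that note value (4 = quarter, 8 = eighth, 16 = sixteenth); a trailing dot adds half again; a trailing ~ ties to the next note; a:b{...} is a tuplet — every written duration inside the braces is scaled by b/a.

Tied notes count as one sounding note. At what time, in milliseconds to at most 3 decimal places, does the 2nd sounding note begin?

1. 0.0ms @ 0 + 288.462ms (3/4)
2. 288.462ms @ 3/4 + 865.385ms (9/4)

note 2 onset = 3/4b = 288.462ms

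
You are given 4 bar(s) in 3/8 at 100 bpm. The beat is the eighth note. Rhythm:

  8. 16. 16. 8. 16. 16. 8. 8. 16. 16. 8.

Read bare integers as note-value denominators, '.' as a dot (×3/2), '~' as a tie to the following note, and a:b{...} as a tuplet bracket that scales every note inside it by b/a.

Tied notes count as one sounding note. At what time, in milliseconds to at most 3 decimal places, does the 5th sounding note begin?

1. 0.0ms @ 0 + 900.0ms (3/2)
2. 900.0ms @ 3/2 + 450.0ms (3/4)
3. 1350.0ms @ 9/4 + 450.0ms (3/4)
4. 1800.0ms @ 3 + 900.0ms (3/2)
5. 2700.0ms @ 9/2 + 450.0ms (3/4)
6. 3150.0ms @ 21/4 + 450.0ms (3/4)
7. 3600.0ms @ 6 + 900.0ms (3/2)
8. 4500.0ms @ 15/2 + 900.0ms (3/2)
9. 5400.0ms @ 9 + 450.0ms (3/4)
10. 5850.0ms @ 39/4 + 450.0ms (3/4)
11. 6300.0ms @ 21/2 + 900.0ms (3/2)

note 5 onset = 9/2b = 2700.0ms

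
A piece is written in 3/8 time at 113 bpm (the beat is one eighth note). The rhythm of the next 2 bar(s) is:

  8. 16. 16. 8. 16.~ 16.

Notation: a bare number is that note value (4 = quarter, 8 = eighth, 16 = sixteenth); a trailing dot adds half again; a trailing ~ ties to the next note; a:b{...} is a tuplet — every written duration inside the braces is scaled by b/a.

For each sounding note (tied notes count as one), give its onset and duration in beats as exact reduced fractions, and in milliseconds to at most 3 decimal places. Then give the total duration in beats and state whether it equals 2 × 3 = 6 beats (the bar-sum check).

1) 0.0ms=0b +796.46ms=3/2b
2) 796.46ms=3/2b +398.23ms=3/4b
3) 1194.69ms=9/4b +398.23ms=3/4b
4) 1592.92ms=3b +796.46ms=3/2b
5) 2389.381ms=9/2b +796.46ms=3/2b
Σ=6b of 6 (113bpm 3/8) — PASS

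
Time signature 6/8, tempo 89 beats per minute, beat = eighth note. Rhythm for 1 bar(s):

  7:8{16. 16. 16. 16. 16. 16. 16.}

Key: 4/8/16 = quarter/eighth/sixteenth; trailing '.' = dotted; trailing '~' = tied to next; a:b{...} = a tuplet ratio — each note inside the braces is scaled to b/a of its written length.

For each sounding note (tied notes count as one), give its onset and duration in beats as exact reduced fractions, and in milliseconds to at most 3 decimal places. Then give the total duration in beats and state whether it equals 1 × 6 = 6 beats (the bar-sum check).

1) 0.0ms=0b +577.849ms=6/7b
2) 577.849ms=6/7b +577.849ms=6/7b
3) 1155.698ms=12/7b +577.849ms=6/7b
4) 1733.547ms=18/7b +577.849ms=6/7b
5) 2311.396ms=24/7b +577.849ms=6/7b
6) 2889.246ms=30/7b +577.849ms=6/7b
7) 3467.095ms=36/7b +577.849ms=6/7b
Σ=6b of 6 (89bpm 6/8) — PASS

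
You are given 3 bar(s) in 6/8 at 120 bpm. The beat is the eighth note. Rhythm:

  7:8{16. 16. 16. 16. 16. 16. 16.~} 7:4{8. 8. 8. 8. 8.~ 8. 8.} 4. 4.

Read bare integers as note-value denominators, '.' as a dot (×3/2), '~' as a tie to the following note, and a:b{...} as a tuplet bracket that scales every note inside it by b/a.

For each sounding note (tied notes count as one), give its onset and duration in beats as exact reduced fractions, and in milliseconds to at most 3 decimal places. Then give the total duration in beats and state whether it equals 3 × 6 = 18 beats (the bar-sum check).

1) 0.0ms=0b +428.571ms=6/7b
2) 428.571ms=6/7b +428.571ms=6/7b
3) 857.143ms=12/7b +428.571ms=6/7b
4) 1285.714ms=18/7b +428.571ms=6/7b
5) 1714.286ms=24/7b +428.571ms=6/7b
6) 2142.857ms=30/7b +428.571ms=6/7b
7) 2571.429ms=36/7b +857.143ms=12/7b
8) 3428.571ms=48/7b +428.571ms=6/7b
9) 3857.143ms=54/7b +428.571ms=6/7b
10) 4285.714ms=60/7b +428.571ms=6/7b
11) 4714.286ms=66/7b +857.143ms=12/7b
12) 5571.429ms=78/7b +428.571ms=6/7b
13) 6000.0ms=12b +1500.0ms=3b
14) 7500.0ms=15b +1500.0ms=3b
Σ=18b of 18 (120bpm 6/8) — PASS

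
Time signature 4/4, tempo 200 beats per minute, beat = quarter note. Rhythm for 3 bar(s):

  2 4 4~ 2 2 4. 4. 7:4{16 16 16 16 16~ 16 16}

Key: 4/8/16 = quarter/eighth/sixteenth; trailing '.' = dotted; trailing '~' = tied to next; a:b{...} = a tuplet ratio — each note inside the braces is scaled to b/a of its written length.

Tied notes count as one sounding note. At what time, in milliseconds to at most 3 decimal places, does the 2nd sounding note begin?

1. 0.0ms @ 0 + 600.0ms (2)
2. 600.0ms @ 2 + 300.0ms (1)
3. 900.0ms @ 3 + 900.0ms (3)
4. 1800.0ms @ 6 + 600.0ms (2)
5. 2400.0ms @ 8 + 450.0ms (3/2)
6. 2850.0ms @ 19/2 + 450.0ms (3/2)
7. 3300.0ms @ 11 + 42.857ms (1/7)
8. 3342.857ms @ 78/7 + 42.857ms (1/7)
9. 3385.714ms @ 79/7 + 42.857ms (1/7)
10. 3428.571ms @ 80/7 + 42.857ms (1/7)
11. 3471.429ms @ 81/7 + 85.714ms (2/7)
12. 3557.143ms @ 83/7 + 42.857ms (1/7)

note 2 onset = 2b = 600.0ms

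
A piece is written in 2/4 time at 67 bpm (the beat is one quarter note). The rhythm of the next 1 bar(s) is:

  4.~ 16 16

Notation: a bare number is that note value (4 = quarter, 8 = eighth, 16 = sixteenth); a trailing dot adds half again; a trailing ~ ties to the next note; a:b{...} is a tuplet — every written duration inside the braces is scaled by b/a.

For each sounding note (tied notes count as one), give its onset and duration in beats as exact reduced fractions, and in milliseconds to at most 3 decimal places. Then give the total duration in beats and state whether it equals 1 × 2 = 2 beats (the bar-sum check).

1) 0.0ms=0b +1567.164ms=7/4b
2) 1567.164ms=7/4b +223.881ms=1/4b
Σ=2b of 2 (67bpm 2/4) — PASS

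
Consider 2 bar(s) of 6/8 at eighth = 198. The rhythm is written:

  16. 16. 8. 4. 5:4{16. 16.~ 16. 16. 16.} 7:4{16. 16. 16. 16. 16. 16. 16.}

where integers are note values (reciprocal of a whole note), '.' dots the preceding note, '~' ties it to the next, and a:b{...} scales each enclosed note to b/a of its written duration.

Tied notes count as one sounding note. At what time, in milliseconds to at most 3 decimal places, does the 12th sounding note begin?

1. 0.0ms @ 0 + 227.273ms (3/4)
2. 227.273ms @ 3/4 + 227.273ms (3/4)
3. 454.545ms @ 3/2 + 454.545ms (3/2)
4. 909.091ms @ 3 + 909.091ms (3)
5. 1818.182ms @ 6 + 181.818ms (3/5)
6. 2000.0ms @ 33/5 + 363.636ms (6/5)
7. 2363.636ms @ 39/5 + 181.818ms (3/5)
8. 2545.455ms @ 42/5 + 181.818ms (3/5)
9. 2727.273ms @ 9 + 129.87ms (3/7)
10. 2857.143ms @ 66/7 + 129.87ms (3/7)
11. 2987.013ms @ 69/7 + 129.87ms (3/7)
12. 3116.883ms @ 72/7 + 129.87ms (3/7)
13. 3246.753ms @ 75/7 + 129.87ms (3/7)
14. 3376.623ms @ 78/7 + 129.87ms (3/7)
15. 3506.494ms @ 81/7 + 129.87ms (3/7)

note 12 onset = 72/7b = 3116.883ms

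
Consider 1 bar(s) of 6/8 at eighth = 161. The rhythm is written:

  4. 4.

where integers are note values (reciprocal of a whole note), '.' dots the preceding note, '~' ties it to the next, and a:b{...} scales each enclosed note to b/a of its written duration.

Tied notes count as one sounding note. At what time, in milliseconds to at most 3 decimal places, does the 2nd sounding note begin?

note 2 onset = 3b = 1118.012ms

1. 0.0ms @ 0 + 1118.012ms (3)
2. 1118.012ms @ 3 + 1118.012ms (3)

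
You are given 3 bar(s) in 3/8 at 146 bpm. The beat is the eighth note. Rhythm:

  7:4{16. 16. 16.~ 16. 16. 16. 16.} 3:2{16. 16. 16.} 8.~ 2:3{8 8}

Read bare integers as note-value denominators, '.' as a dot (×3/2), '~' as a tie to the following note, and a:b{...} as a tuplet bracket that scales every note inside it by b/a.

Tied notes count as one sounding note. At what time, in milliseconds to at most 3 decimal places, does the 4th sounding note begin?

1. 0.0ms @ 0 + 176.125ms (3/7)
2. 176.125ms @ 3/7 + 176.125ms (3/7)
3. 352.25ms @ 6/7 + 352.25ms (6/7)
4. 704.501ms @ 12/7 + 176.125ms (3/7)
5. 880.626ms @ 15/7 + 176.125ms (3/7)
6. 1056.751ms @ 18/7 + 176.125ms (3/7)
7. 1232.877ms @ 3 + 205.479ms (1/2)
8. 1438.356ms @ 7/2 + 205.479ms (1/2)
9. 1643.836ms @ 4 + 205.479ms (1/2)
10. 1849.315ms @ 9/2 + 1232.877ms (3)
11. 3082.192ms @ 15/2 + 616.438ms (3/2)

note 4 onset = 12/7b = 704.501ms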